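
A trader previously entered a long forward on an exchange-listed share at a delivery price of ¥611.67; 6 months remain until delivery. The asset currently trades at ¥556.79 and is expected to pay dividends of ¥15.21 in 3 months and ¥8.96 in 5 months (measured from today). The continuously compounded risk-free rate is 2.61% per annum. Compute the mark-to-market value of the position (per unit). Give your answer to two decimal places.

-¥70.92

PV(remaining dividends) I = 15.21·e^(−0.0261·3/12) + 8.96·e^(−0.0261·5/12) = 23.9742
Current forward F = (S − I)·e^(rT) = (556.79 − 23.9742)·e^(0.0261·6/12) = 532.8158 × 1.013136 = 539.8149
Value (long) = (F − K)·e^(−rT) = (539.8149 − 611.67) × 0.987035 = -70.9235
Value = -¥70.92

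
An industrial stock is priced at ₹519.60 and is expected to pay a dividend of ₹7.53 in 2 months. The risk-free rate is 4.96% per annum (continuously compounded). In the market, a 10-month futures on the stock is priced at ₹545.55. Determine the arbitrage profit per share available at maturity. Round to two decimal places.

₹11.81 per share

PV(dividends) I = 7.53·e^(−0.0496·2/12) = 7.4680
Fair futures F* = (S − I)·e^(rT) = (519.60 − 7.4680)·e^0.041333 = 512.1320 × 1.042199 = 533.7435
Market ₹545.55 > fair 533.7435: forward overpriced → cash-and-carry (borrow at r, buy the stock and collect the dividends, short the forward).
Profit at T = |F_mkt − F*| = |545.55 − 533.7435| = ₹11.81 per share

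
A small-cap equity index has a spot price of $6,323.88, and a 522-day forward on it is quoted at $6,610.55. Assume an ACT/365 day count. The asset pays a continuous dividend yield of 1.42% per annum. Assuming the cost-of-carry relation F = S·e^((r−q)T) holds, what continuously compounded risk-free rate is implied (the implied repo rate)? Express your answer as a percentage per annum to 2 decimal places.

4.52%

From F = S·e^((r−q)T): (r − q) = ln(F/S)/T
ln(6610.55/6323.88) = ln(1.045331) = 0.044334
(r − q) = 0.044334 / (522/365) = 0.031000
r = ln(F/S)/T + q = 0.031000 + 0.0142 = 0.045200
r = 4.52%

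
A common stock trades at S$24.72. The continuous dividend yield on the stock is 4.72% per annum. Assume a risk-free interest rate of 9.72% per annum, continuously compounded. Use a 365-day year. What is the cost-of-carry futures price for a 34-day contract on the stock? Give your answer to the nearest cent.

F = S·e^((r − q)T) = 24.72 · e^((0.0972 − 0.0472) × 34/365)
= 24.72 · e^0.004658 = 24.72 × 1.004669
F = S$24.84

S$24.84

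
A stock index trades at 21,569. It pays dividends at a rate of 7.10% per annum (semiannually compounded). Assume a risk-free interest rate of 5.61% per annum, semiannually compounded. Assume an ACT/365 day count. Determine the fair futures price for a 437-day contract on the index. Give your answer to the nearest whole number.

21,199

F = S · (1+r/2)^(2T) / (1+q/2)^(2T)
= 21569 × 1.068485 / 1.087119 = 21569 × 0.982859
F = 21,199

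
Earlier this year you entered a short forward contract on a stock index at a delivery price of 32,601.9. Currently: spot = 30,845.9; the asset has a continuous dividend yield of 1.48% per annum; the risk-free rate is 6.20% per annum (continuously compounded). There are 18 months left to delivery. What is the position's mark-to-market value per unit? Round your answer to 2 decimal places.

-462.03

Current fair forward for the remaining 18 months: F = S·e^((r − q)·T), (r − q) = 0.0620 − 0.0148 = 0.0472
F = 30845.9 · e^(0.0472 × 18/12) = 30845.9 × 1.07336653 = 33108.9566
Value of long forward = (F − K)·e^(−rT) = (33108.9566 − 32601.9) · e^(−0.0620·18/12)
= 507.0566 × 0.91119350 = 462.03
Short position value = −(long value) = -462.03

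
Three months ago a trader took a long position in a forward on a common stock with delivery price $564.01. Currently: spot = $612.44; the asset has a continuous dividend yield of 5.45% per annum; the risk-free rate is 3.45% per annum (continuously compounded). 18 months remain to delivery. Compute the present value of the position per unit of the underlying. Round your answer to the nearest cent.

Current fair forward for the remaining 18 months: F = S·e^((r − q)·T), (r − q) = 0.0345 − 0.0545 = -0.0200
F = 612.44 · e^(-0.0200 × 18/12) = 612.44 × 0.970446 = 594.3399
Value of long forward = (F − K)·e^(−rT) = (594.3399 − 564.01) · e^(−0.0345·18/12)
= 30.3299 × 0.949566 = 28.80

$28.80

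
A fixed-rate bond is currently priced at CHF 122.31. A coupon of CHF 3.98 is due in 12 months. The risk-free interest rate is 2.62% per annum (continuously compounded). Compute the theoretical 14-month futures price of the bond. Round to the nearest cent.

CHF 122.11

PV(coupons) I = 3.98·e^(−0.0262·12/12)
I = 3.8771
F = (S − I)·e^(rT) = (122.31 − 3.8771) · e^(0.0262·14/12)
= 118.4329 · e^0.030567 = 118.4329 × 1.031039 = CHF 122.11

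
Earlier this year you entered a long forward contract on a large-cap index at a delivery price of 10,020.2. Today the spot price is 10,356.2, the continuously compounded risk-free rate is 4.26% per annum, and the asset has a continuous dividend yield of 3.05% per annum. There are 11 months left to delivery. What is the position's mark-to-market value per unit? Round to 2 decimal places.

Current fair forward for the remaining 11 months: F = S·e^((r − q)·T), (r − q) = 0.0426 − 0.0305 = 0.0121
F = 10356.2 · e^(0.0121 × 11/12) = 10356.2 × 1.01115341 = 10471.7069
Value of long forward = (F − K)·e^(−rT) = (10471.7069 − 10020.2) · e^(−0.0426·11/12)
= 451.5069 × 0.96170262 = 434.22

434.22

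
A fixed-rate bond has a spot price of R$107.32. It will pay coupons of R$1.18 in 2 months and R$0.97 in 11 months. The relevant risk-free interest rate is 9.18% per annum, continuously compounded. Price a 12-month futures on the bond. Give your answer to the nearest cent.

R$115.39

PV(coupons) I = 1.18·e^(−0.0918·2/12) + 0.97·e^(−0.0918·11/12)
I = 1.1621 + 0.8917 = 2.0538
F = (S − I)·e^(rT) = (107.32 − 2.0538) · e^(0.0918·12/12)
= 105.2662 · e^0.091800 = 105.2662 × 1.096146 = R$115.39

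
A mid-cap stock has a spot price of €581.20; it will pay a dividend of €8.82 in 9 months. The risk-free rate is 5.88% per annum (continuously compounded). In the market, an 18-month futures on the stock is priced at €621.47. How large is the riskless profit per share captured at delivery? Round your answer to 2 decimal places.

€4.10 per share

PV(dividends) I = 8.82·e^(−0.0588·9/12) = 8.4395
Fair futures F* = (S − I)·e^(rT) = (581.20 − 8.4395)·e^0.088200 = 572.7605 × 1.092207 = 625.5730
Market €621.47 < fair 625.5730: forward underpriced → reverse cash-and-carry (short the stock, invest proceeds at r, pay the dividends, go long the forward).
Profit at T = |F_mkt − F*| = |621.47 − 625.5730| = €4.10 per share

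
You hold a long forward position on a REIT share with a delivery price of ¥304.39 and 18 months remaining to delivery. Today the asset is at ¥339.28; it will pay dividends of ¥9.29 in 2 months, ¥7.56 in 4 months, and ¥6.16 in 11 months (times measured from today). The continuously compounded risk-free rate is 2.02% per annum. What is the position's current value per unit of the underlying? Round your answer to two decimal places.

PV(remaining dividends) I = 9.29·e^(−0.0202·2/12) + 7.56·e^(−0.0202·4/12) + 6.16·e^(−0.0202·11/12) = 22.8150
Current forward F = (S − I)·e^(rT) = (339.28 − 22.8150)·e^(0.0202·18/12) = 316.4650 × 1.030764 = 326.2007
Value (long) = (F − K)·e^(−rT) = (326.2007 − 304.39) × 0.970154 = 21.1597
Value = ¥21.16

¥21.16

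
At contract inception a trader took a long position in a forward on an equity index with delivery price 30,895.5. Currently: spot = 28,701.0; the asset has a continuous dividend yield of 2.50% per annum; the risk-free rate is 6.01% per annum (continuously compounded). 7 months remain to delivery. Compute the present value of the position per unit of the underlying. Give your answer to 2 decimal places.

-1545.64

Current fair forward for the remaining 7 months: F = S·e^((r − q)·T), (r − q) = 0.0601 − 0.0250 = 0.0351
F = 28701.0 · e^(0.0351 × 7/12) = 28701.0 × 1.02068605 = 29294.7103
Value of long forward = (F − K)·e^(−rT) = (29294.7103 − 30895.5) · e^(−0.0601·7/12)
= -1600.7897 × 0.96554909 = -1545.64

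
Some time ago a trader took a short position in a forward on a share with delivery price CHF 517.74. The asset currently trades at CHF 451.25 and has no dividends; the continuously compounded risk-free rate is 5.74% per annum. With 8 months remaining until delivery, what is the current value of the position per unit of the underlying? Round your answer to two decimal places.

CHF 47.05

Current fair forward for the remaining 8 months: F = S·e^(r·T), r = 0.0574
F = 451.25 · e^(0.0574 × 8/12) = 451.25 × 1.039008 = 468.8524
Value of long forward = (F − K)·e^(−rT) = (468.8524 − 517.74) · e^(−0.0574·8/12)
= -48.8876 × 0.962456 = -47.05
Short position value = −(long value) = CHF 47.05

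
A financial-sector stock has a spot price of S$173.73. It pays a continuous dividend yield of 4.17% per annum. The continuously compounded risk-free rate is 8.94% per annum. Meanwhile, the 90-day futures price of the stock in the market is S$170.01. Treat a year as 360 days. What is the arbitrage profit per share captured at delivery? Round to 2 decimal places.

S$5.80 per share

Fair futures: F* = S·e^(carry·T), with carry = (r − q) = 0.0894 − 0.0417 = 0.0477
F* = 173.73 · e^(0.0477 × 90/360) = 173.73 · e^0.011925 = 173.73 × 1.011996 = S$175.8141
Market S$170.01 < fair S$175.8141: forward underpriced → reverse cash-and-carry (short spot, go long the forward).
At maturity, profit = |F_mkt − F*| = |170.01 − 175.8141| = S$5.80 per share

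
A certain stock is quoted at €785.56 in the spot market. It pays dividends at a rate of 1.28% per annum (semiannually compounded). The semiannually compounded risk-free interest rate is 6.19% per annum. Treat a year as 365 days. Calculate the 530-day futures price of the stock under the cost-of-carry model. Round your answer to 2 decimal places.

€842.51

F = S · (1+r/2)^(2T) / (1+q/2)^(2T)
= 785.56 × 1.092555 / 1.018700 = 785.56 × 1.072499
F = €842.51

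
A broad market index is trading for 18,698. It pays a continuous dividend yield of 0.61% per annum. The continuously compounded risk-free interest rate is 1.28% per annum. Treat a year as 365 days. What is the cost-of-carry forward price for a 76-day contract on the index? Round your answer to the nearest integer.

18,724

F = S·e^((r − q)T) = 18698 · e^((0.0128 − 0.0061) × 76/365)
= 18698 · e^0.001395 = 18698 × 1.001396
F = 18,724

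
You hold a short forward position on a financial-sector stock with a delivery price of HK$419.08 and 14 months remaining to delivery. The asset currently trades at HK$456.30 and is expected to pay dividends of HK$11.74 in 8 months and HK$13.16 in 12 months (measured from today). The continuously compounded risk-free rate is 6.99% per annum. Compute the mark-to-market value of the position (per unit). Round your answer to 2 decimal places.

-HK$46.56

PV(remaining dividends) I = 11.74·e^(−0.0699·8/12) + 13.16·e^(−0.0699·12/12) = 23.4770
Current forward F = (S − I)·e^(rT) = (456.30 − 23.4770)·e^(0.0699·14/12) = 432.8230 × 1.084967 = 469.5987
Value (long) = (F − K)·e^(−rT) = (469.5987 − 419.08) × 0.921687 = 46.5624
Short position value = −(long value) = -HK$46.56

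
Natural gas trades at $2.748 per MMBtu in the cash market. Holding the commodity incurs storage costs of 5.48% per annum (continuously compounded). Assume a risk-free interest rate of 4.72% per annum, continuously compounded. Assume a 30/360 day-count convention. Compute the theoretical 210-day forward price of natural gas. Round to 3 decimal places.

Net carry = r + u − y = 0.0472 + 0.0548 − 0.0000 = 0.1020
F = S·e^((r+u−y)T) = 2.748 · e^(0.1020 × 210/360) = 2.748 · e^0.059500
= 2.748 × 1.061306 = $2.916 per MMBtu

$2.916 per MMBtu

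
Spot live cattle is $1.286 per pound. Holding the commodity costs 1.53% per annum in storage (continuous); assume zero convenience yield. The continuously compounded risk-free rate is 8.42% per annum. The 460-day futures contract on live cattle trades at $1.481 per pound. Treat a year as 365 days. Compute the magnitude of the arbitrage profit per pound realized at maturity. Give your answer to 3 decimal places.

Fair futures: F* = S·e^(carry·T), with carry = (r + u) = 0.0842 + 0.0153 = 0.0995
F* = 1.286 · e^(0.0995 × 460/365) = 1.286 · e^0.125397 = 1.286 × 1.133598 = $1.4578
Market $1.481 > fair $1.4578: forward overpriced → cash-and-carry (buy spot, short the forward).
At maturity, profit = |F_mkt − F*| = |1.481 − 1.4578| = $0.023 per pound

$0.023 per pound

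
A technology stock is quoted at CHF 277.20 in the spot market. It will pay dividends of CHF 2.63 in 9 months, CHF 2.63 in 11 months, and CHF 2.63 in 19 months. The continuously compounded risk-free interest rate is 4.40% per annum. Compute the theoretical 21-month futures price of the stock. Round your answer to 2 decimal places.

CHF 291.26

PV(dividends) I = 2.63·e^(−0.0440·9/12) + 2.63·e^(−0.0440·11/12) + 2.63·e^(−0.0440·19/12)
I = 2.5446 + 2.5260 + 2.4530 = 7.5236
F = (S − I)·e^(rT) = (277.20 − 7.5236) · e^(0.0440·21/12)
= 269.6764 · e^0.077000 = 269.6764 × 1.080042 = CHF 291.26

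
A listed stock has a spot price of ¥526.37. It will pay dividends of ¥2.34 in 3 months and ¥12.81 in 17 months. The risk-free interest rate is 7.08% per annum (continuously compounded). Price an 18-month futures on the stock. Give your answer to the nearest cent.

¥569.90

PV(dividends) I = 2.34·e^(−0.0708·3/12) + 12.81·e^(−0.0708·17/12)
I = 2.2989 + 11.5875 = 13.8864
F = (S − I)·e^(rT) = (526.37 − 13.8864) · e^(0.0708·18/12)
= 512.4836 · e^0.106200 = 512.4836 × 1.112044 = ¥569.90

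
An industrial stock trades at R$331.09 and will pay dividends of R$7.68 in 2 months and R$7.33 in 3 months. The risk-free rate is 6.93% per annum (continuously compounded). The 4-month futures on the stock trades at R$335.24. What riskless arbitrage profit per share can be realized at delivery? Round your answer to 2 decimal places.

R$11.55 per share

PV(dividends) I = 7.68·e^(−0.0693·2/12) + 7.33·e^(−0.0693·3/12) = 14.7959
Fair futures F* = (S − I)·e^(rT) = (331.09 − 14.7959)·e^0.023100 = 316.2941 × 1.023369 = 323.6856
Market R$335.24 > fair 323.6856: forward overpriced → cash-and-carry (borrow at r, buy the stock and collect the dividends, short the forward).
Profit at T = |F_mkt − F*| = |335.24 − 323.6856| = R$11.55 per share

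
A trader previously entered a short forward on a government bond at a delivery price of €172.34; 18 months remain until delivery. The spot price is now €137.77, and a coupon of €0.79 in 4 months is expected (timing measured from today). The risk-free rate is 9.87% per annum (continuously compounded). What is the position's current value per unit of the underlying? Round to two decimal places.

€11.62

PV(remaining coupons) I = 0.79·e^(−0.0987·4/12) = 0.7644
Current forward F = (S − I)·e^(rT) = (137.77 − 0.7644)·e^(0.0987·18/12) = 137.0056 × 1.159571 = 158.8677
Value (long) = (F − K)·e^(−rT) = (158.8677 − 172.34) × 0.862388 = -11.6183
Short position value = −(long value) = €11.62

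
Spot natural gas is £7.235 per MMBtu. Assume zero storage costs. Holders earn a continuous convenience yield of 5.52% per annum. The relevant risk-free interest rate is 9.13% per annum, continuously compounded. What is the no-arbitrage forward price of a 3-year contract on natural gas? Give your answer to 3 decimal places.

Net carry = r + u − y = 0.0913 + 0.0000 − 0.0552 = 0.0361
F = S·e^((r+u−y)T) = 7.235 · e^(0.0361 × 3) = 7.235 · e^0.108300
= 7.235 × 1.114382 = £8.063 per MMBtu

£8.063 per MMBtu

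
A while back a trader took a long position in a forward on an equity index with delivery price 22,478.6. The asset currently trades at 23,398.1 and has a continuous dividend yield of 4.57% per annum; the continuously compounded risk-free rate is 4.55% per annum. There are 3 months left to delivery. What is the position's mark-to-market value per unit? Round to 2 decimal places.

Current fair forward for the remaining 3 months: F = S·e^((r − q)·T), (r − q) = 0.0455 − 0.0457 = -0.0002
F = 23398.1 · e^(-0.0002 × 3/12) = 23398.1 × 0.99995000 = 23396.9301
Value of long forward = (F − K)·e^(−rT) = (23396.9301 − 22478.6) · e^(−0.0455·3/12)
= 918.3301 × 0.98868945 = 907.94

907.94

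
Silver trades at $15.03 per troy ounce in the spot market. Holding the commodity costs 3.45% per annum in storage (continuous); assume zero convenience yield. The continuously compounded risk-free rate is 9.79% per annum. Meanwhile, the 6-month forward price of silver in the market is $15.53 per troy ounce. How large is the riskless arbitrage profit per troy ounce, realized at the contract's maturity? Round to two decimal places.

$0.53 per troy ounce

Fair forward: F* = S·e^(carry·T), with carry = (r + u) = 0.0979 + 0.0345 = 0.1324
F* = 15.03 · e^(0.1324 × 6/12) = 15.03 · e^0.066200 = 15.03 × 1.068440 = $16.0587
Market $15.53 < fair $16.0587: forward underpriced → reverse cash-and-carry (short spot, go long the forward).
At maturity, profit = |F_mkt − F*| = |15.53 − 16.0587| = $0.53 per troy ounce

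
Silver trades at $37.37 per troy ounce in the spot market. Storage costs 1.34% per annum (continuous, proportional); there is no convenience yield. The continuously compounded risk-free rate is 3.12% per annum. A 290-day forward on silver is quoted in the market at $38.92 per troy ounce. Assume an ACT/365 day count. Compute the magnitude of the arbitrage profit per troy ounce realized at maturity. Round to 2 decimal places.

$0.20 per troy ounce

Fair forward: F* = S·e^(carry·T), with carry = (r + u) = 0.0312 + 0.0134 = 0.0446
F* = 37.37 · e^(0.0446 × 290/365) = 37.37 · e^0.035436 = 37.37 × 1.036071 = $38.7180
Market $38.92 > fair $38.7180: forward overpriced → cash-and-carry (buy spot, short the forward).
At maturity, profit = |F_mkt − F*| = |38.92 − 38.7180| = $0.20 per troy ounce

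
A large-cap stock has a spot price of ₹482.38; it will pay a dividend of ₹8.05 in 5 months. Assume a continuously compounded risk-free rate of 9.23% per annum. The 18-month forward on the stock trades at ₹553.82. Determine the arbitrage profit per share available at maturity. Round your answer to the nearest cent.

₹8.71 per share

PV(dividends) I = 8.05·e^(−0.0923·5/12) = 7.7463
Fair forward F* = (S − I)·e^(rT) = (482.38 − 7.7463)·e^0.138450 = 474.6337 × 1.148492 = 545.1130
Market ₹553.82 > fair 545.1130: forward overpriced → cash-and-carry (borrow at r, buy the stock and collect the dividends, short the forward).
Profit at T = |F_mkt − F*| = |553.82 − 545.1130| = ₹8.71 per share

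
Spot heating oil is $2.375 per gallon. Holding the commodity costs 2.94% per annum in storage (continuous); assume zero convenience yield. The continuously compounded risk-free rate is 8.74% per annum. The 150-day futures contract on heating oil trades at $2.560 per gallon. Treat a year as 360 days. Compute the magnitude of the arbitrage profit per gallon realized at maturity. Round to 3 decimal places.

$0.067 per gallon

Fair futures: F* = S·e^(carry·T), with carry = (r + u) = 0.0874 + 0.0294 = 0.1168
F* = 2.375 · e^(0.1168 × 150/360) = 2.375 · e^0.048667 = 2.375 × 1.049871 = $2.4934
Market $2.560 > fair $2.4934: forward overpriced → cash-and-carry (buy spot, short the forward).
At maturity, profit = |F_mkt − F*| = |2.560 − 2.4934| = $0.067 per gallon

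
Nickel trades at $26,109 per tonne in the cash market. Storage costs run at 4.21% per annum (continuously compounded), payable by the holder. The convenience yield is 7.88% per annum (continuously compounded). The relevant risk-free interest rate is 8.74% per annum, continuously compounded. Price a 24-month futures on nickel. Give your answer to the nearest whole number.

Net carry = r + u − y = 0.0874 + 0.0421 − 0.0788 = 0.0507
F = S·e^((r+u−y)T) = 26109 · e^(0.0507 × 24/12) = 26109 · e^0.101400
= 26109 × 1.106719 = $28,895 per tonne

$28,895 per tonne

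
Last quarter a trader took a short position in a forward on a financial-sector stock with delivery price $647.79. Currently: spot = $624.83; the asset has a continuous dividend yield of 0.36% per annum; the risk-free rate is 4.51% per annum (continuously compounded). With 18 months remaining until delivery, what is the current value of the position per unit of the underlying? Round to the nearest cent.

-$16.05

Current fair forward for the remaining 18 months: F = S·e^((r − q)·T), (r − q) = 0.0451 − 0.0036 = 0.0415
F = 624.83 · e^(0.0415 × 18/12) = 624.83 × 1.064228 = 664.9616
Value of long forward = (F − K)·e^(−rT) = (664.9616 − 647.79) · e^(−0.0451·18/12)
= 17.1716 × 0.934588 = 16.05
Short position value = −(long value) = -$16.05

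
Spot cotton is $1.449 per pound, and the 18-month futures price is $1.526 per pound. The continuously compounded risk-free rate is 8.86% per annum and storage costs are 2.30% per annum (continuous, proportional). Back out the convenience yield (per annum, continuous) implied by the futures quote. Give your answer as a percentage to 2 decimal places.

7.71%

F = S·e^((r+u−y)T) ⇒ (r+u−y) = ln(F/S)/T
ln(1.526/1.449) = 0.051776; /T ⇒ 0.034517
y = r + u − ln(F/S)/T = 0.0886 + 0.0230 − 0.034517 = 0.077083
y = 7.71%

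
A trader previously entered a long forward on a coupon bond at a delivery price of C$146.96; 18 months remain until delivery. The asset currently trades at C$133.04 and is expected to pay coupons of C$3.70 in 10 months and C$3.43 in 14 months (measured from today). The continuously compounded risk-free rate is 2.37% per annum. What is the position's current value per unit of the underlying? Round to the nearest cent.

PV(remaining coupons) I = 3.70·e^(−0.0237·10/12) + 3.43·e^(−0.0237·14/12) = 6.9641
Current forward F = (S − I)·e^(rT) = (133.04 − 6.9641)·e^(0.0237·18/12) = 126.0759 × 1.036189 = 130.6385
Value (long) = (F − K)·e^(−rT) = (130.6385 − 146.96) × 0.965074 = -15.7515
Value = -C$15.75

-C$15.75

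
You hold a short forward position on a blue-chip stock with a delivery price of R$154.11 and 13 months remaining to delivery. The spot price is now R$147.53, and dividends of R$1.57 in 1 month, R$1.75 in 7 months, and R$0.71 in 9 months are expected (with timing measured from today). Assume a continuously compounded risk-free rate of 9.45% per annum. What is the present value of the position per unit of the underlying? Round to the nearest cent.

PV(remaining dividends) I = 1.57·e^(−0.0945·1/12) + 1.75·e^(−0.0945·7/12) + 0.71·e^(−0.0945·9/12) = 3.8752
Current forward F = (S − I)·e^(rT) = (147.53 − 3.8752)·e^(0.0945·13/12) = 143.6548 × 1.107799 = 159.1406
Value (long) = (F − K)·e^(−rT) = (159.1406 − 154.11) × 0.902691 = 4.5411
Short position value = −(long value) = -R$4.54

-R$4.54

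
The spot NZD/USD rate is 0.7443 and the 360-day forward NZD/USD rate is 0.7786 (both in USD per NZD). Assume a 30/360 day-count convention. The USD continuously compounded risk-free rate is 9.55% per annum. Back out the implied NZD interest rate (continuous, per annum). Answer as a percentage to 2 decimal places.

5.04%

F = S·e^((r_USD − r_NZD)T) ⇒ r_NZD = r_USD − ln(F/S)/T
ln(0.7786/0.7443) = 0.045053; /(360/360) = 0.045053
r_NZD = 0.0955 − 0.045053 = 0.050447
r_NZD = 5.04%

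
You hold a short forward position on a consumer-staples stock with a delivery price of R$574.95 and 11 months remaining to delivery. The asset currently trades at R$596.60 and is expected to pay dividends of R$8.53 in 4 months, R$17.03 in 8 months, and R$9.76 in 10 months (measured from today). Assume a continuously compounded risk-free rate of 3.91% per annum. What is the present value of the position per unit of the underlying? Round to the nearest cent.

-R$7.43

PV(remaining dividends) I = 8.53·e^(−0.0391·4/12) + 17.03·e^(−0.0391·8/12) + 9.76·e^(−0.0391·10/12) = 34.4585
Current forward F = (S − I)·e^(rT) = (596.60 − 34.4585)·e^(0.0391·11/12) = 562.1415 × 1.036492 = 582.6552
Value (long) = (F − K)·e^(−rT) = (582.6552 − 574.95) × 0.964793 = 7.4339
Short position value = −(long value) = -R$7.43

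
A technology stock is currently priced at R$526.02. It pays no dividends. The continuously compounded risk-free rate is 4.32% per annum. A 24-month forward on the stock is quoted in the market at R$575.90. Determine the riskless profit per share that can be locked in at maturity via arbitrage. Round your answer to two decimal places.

R$2.41 per share

Fair forward: F* = S·e^(carry·T), with carry = r = 0.0432
F* = 526.02 · e^(0.0432 × 24/12) = 526.02 · e^0.086400 = 526.02 × 1.090242 = R$573.4891
Market R$575.90 > fair R$573.4891: forward overpriced → cash-and-carry (buy spot, short the forward).
At maturity, profit = |F_mkt − F*| = |575.90 − 573.4891| = R$2.41 per share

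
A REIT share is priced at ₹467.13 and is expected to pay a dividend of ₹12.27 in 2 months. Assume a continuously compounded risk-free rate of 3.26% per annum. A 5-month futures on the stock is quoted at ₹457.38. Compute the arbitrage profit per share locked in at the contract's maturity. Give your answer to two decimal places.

₹3.77 per share

PV(dividends) I = 12.27·e^(−0.0326·2/12) = 12.2035
Fair futures F* = (S − I)·e^(rT) = (467.13 − 12.2035)·e^0.013583 = 454.9265 × 1.013676 = 461.1481
Market ₹457.38 < fair 461.1481: forward underpriced → reverse cash-and-carry (short the stock, invest proceeds at r, pay the dividends, go long the forward).
Profit at T = |F_mkt − F*| = |457.38 − 461.1481| = ₹3.77 per share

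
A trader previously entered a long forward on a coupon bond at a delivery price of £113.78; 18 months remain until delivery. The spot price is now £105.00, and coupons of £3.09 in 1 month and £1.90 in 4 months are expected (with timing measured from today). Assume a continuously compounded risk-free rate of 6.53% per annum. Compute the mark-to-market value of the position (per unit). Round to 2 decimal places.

PV(remaining coupons) I = 3.09·e^(−0.0653·1/12) + 1.90·e^(−0.0653·4/12) = 4.9323
Current forward F = (S − I)·e^(rT) = (105.00 − 4.9323)·e^(0.0653·18/12) = 100.0677 × 1.102908 = 110.3655
Value (long) = (F − K)·e^(−rT) = (110.3655 − 113.78) × 0.906694 = -3.0959
Value = -£3.10

-£3.10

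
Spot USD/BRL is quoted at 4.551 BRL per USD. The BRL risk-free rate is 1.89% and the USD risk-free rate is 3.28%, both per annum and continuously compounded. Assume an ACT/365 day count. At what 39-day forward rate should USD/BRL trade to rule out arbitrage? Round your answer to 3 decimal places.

F = S·e^((r_BRL − r_USD)T) = 4.551 · e^((0.0189 − 0.0328) × 39/365)
= 4.551 · e^-0.001485 = 4.551 × 0.998516
F = 4.544 BRL per USD

4.544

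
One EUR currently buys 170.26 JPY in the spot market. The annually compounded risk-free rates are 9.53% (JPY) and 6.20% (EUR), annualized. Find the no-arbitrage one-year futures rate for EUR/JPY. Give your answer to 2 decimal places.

By covered interest parity, F = S · (1+r_JPY)^T / (1+r_EUR)^T
= 170.26 × 1.095300 / 1.062000 = 170.26 × 1.031356
F = 175.60 JPY per EUR

175.60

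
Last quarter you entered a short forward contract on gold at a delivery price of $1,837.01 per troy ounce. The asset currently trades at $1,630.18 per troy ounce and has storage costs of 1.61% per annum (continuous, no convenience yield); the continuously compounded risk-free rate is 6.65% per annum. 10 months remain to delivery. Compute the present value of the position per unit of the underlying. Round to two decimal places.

Current fair forward for the remaining 10 months: F = S·e^((r + u)·T), (r + u) = 0.0665 + 0.0161 = 0.0826
F = 1630.18 · e^(0.0826 × 10/12) = 1630.18 × 1.07125765 = 1746.3428
Value of long forward = (F − K)·e^(−rT) = (1746.3428 − 1837.01) · e^(−0.0665·10/12)
= -90.6672 × 0.94609086 = -85.78
Short position value = −(long value) = $85.78

$85.78 per troy ounce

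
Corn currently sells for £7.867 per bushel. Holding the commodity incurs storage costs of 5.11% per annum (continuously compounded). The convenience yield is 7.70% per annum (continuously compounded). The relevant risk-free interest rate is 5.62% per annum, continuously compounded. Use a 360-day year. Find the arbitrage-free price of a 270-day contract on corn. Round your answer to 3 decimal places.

Net carry = r + u − y = 0.0562 + 0.0511 − 0.0770 = 0.0303
F = S·e^((r+u−y)T) = 7.867 · e^(0.0303 × 270/360) = 7.867 · e^0.022725
= 7.867 × 1.022985 = £8.048 per bushel

£8.048 per bushel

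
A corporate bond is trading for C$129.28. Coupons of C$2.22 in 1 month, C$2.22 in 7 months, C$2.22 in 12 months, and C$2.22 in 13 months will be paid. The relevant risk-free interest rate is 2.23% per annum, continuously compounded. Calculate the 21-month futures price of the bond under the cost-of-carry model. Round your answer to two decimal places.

C$125.33

PV(coupons) I = 2.22·e^(−0.0223·1/12) + 2.22·e^(−0.0223·7/12) + 2.22·e^(−0.0223·12/12) + 2.22·e^(−0.0223·13/12)
I = 2.2159 + 2.1913 + 2.1710 + 2.1670 = 8.7452
F = (S − I)·e^(rT) = (129.28 − 8.7452) · e^(0.0223·21/12)
= 120.5348 · e^0.039025 = 120.5348 × 1.039796 = C$125.33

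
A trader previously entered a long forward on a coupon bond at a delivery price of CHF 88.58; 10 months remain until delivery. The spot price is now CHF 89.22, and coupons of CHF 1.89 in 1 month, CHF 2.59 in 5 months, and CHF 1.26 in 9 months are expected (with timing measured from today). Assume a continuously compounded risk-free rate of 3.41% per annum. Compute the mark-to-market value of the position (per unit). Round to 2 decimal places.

-CHF 2.54

PV(remaining coupons) I = 1.89·e^(−0.0341·1/12) + 2.59·e^(−0.0341·5/12) + 1.26·e^(−0.0341·9/12) = 5.6663
Current forward F = (S − I)·e^(rT) = (89.22 − 5.6663)·e^(0.0341·10/12) = 83.5537 × 1.028824 = 85.9621
Value (long) = (F − K)·e^(−rT) = (85.9621 − 88.58) × 0.971983 = -2.5446
Value = -CHF 2.54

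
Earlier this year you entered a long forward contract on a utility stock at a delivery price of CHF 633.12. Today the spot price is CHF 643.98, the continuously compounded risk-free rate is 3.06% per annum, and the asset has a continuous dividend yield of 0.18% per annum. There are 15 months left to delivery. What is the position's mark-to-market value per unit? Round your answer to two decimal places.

CHF 33.17

Current fair forward for the remaining 15 months: F = S·e^((r − q)·T), (r − q) = 0.0306 − 0.0018 = 0.0288
F = 643.98 · e^(0.0288 × 15/12) = 643.98 × 1.036656 = 667.5857
Value of long forward = (F − K)·e^(−rT) = (667.5857 − 633.12) · e^(−0.0306·15/12)
= 34.4657 × 0.962472 = 33.17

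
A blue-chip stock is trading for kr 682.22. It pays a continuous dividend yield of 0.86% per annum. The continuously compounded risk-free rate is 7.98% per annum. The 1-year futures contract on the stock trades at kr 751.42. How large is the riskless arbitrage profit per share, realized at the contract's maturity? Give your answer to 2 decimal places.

Fair futures: F* = S·e^(carry·T), with carry = (r − q) = 0.0798 − 0.0086 = 0.0712
F* = 682.22 · e^(0.0712 × 1) = 682.22 · e^0.071200 = 682.22 × 1.073796 = kr 732.5651
Market kr 751.42 > fair kr 732.5651: forward overpriced → cash-and-carry (buy spot, short the forward).
At maturity, profit = |F_mkt − F*| = |751.42 − 732.5651| = kr 18.85 per share

kr 18.85 per share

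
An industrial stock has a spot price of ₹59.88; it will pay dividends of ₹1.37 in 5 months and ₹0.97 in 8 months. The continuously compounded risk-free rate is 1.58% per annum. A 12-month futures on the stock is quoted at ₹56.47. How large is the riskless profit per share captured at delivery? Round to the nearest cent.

₹2.01 per share

PV(dividends) I = 1.37·e^(−0.0158·5/12) + 0.97·e^(−0.0158·8/12) = 2.3208
Fair futures F* = (S − I)·e^(rT) = (59.88 − 2.3208)·e^0.015800 = 57.5592 × 1.015925 = 58.4758
Market ₹56.47 < fair 58.4758: forward underpriced → reverse cash-and-carry (short the stock, invest proceeds at r, pay the dividends, go long the forward).
Profit at T = |F_mkt − F*| = |56.47 − 58.4758| = ₹2.01 per share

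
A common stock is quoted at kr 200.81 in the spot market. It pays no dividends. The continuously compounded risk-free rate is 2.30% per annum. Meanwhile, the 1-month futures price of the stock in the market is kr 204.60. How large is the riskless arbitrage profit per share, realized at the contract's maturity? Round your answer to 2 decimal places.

kr 3.40 per share

Fair futures: F* = S·e^(carry·T), with carry = r = 0.0230
F* = 200.81 · e^(0.0230 × 1/12) = 200.81 · e^0.001917 = 200.81 × 1.001919 = kr 201.1954
Market kr 204.60 > fair kr 201.1954: forward overpriced → cash-and-carry (buy spot, short the forward).
At maturity, profit = |F_mkt − F*| = |204.60 − 201.1954| = kr 3.40 per share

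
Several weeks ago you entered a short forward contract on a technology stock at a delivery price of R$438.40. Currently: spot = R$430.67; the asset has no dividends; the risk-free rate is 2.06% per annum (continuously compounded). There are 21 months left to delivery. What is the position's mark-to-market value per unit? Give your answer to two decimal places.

-R$7.79

Current fair forward for the remaining 21 months: F = S·e^(r·T), r = 0.0206
F = 430.67 · e^(0.0206 × 21/12) = 430.67 × 1.036708 = 446.4790
Value of long forward = (F − K)·e^(−rT) = (446.4790 − 438.40) · e^(−0.0206·21/12)
= 8.0790 × 0.964592 = 7.79
Short position value = −(long value) = -R$7.79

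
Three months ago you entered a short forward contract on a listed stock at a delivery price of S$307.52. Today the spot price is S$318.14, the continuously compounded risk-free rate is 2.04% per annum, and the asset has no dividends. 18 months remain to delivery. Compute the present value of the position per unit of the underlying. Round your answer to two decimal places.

-S$19.89

Current fair forward for the remaining 18 months: F = S·e^(r·T), r = 0.0204
F = 318.14 · e^(0.0204 × 18/12) = 318.14 × 1.031073 = 328.0256
Value of long forward = (F − K)·e^(−rT) = (328.0256 − 307.52) · e^(−0.0204·18/12)
= 20.5056 × 0.969863 = 19.89
Short position value = −(long value) = -S$19.89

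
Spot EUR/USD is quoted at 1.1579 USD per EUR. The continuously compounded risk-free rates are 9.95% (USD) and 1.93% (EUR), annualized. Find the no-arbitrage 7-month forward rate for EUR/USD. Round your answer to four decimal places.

F = S·e^((r_USD − r_EUR)T) = 1.1579 · e^((0.0995 − 0.0193) × 7/12)
= 1.1579 · e^0.046783 = 1.1579 × 1.047895
F = 1.2134 USD per EUR

1.2134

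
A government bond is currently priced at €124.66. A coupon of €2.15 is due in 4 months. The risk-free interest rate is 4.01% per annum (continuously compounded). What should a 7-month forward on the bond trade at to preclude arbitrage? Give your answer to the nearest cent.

€125.44

PV(coupons) I = 2.15·e^(−0.0401·4/12)
I = 2.1215
F = (S − I)·e^(rT) = (124.66 − 2.1215) · e^(0.0401·7/12)
= 122.5385 · e^0.023392 = 122.5385 × 1.023668 = €125.44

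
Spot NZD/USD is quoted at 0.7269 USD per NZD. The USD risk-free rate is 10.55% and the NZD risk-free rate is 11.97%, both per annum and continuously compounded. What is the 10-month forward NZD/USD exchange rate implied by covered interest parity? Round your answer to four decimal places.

0.7183

F = S·e^((r_USD − r_NZD)T) = 0.7269 · e^((0.1055 − 0.1197) × 10/12)
= 0.7269 · e^-0.011833 = 0.7269 × 0.988237
F = 0.7183 USD per NZD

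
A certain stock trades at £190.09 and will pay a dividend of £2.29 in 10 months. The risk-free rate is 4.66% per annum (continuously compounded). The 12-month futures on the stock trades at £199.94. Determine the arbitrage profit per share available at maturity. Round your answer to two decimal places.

£3.09 per share

PV(dividends) I = 2.29·e^(−0.0466·10/12) = 2.2028
Fair futures F* = (S − I)·e^(rT) = (190.09 − 2.2028)·e^0.046600 = 187.8872 × 1.047703 = 196.8500
Market £199.94 > fair 196.8500: forward overpriced → cash-and-carry (borrow at r, buy the stock and collect the dividends, short the forward).
Profit at T = |F_mkt − F*| = |199.94 − 196.8500| = £3.09 per share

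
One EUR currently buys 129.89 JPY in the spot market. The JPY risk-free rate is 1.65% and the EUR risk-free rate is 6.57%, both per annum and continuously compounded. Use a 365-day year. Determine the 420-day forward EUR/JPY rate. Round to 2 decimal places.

122.74

F = S·e^((r_JPY − r_EUR)T) = 129.89 · e^((0.0165 − 0.0657) × 420/365)
= 129.89 · e^-0.056614 = 129.89 × 0.944959
F = 122.74 JPY per EUR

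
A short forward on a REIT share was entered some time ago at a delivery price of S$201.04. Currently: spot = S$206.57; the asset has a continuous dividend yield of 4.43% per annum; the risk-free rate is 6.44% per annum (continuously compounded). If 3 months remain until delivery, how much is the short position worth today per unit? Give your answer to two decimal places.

-S$6.47

Current fair forward for the remaining 3 months: F = S·e^((r − q)·T), (r − q) = 0.0644 − 0.0443 = 0.0201
F = 206.57 · e^(0.0201 × 3/12) = 206.57 × 1.005038 = 207.6107
Value of long forward = (F − K)·e^(−rT) = (207.6107 − 201.04) · e^(−0.0644·3/12)
= 6.5707 × 0.984029 = 6.47
Short position value = −(long value) = -S$6.47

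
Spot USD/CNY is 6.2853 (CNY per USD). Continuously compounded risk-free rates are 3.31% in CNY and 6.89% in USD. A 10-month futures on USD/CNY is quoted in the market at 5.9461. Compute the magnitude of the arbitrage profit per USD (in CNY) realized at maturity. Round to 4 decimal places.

Fair futures: F* = S·e^(carry·T), with carry = (r_CNY − r_USD) = 0.0331 − 0.0689 = -0.0358
F* = 6.2853 · e^(-0.0358 × 10/12) = 6.2853 · e^-0.029833 = 6.2853 × 0.970608 = 6.1006
Market 5.9461 < fair 6.1006: forward underpriced → reverse cash-and-carry (short spot, go long the forward).
At maturity, profit = |F_mkt − F*| = |5.9461 − 6.1006| = 0.1545 per USD (in CNY)

0.1545 per USD (in CNY)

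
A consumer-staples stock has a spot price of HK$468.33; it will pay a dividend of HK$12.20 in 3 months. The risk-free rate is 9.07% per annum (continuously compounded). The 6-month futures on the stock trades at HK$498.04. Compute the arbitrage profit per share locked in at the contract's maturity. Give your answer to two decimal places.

PV(dividends) I = 12.20·e^(−0.0907·3/12) = 11.9265
Fair futures F* = (S − I)·e^(rT) = (468.33 − 11.9265)·e^0.045350 = 456.4035 × 1.046394 = 477.5779
Market HK$498.04 > fair 477.5779: forward overpriced → cash-and-carry (borrow at r, buy the stock and collect the dividends, short the forward).
Profit at T = |F_mkt − F*| = |498.04 − 477.5779| = HK$20.46 per share

HK$20.46 per share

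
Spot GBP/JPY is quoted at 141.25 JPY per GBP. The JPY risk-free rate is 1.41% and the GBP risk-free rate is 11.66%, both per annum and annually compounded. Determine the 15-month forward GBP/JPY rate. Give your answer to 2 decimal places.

125.23

By covered interest parity, F = S · (1+r_JPY)^T / (1+r_GBP)^T
= 141.25 × 1.017656 / 1.147815 = 141.25 × 0.886603
F = 125.23 JPY per GBP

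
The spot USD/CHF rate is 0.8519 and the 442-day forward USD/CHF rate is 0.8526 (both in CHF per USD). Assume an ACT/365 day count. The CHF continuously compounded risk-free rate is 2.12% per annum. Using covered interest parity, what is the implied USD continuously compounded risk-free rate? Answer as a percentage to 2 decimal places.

2.05%

F = S·e^((r_CHF − r_USD)T) ⇒ r_USD = r_CHF − ln(F/S)/T
ln(0.8526/0.8519) = 0.000821; /(442/365) = 0.000678
r_USD = 0.0212 − 0.000678 = 0.020522
r_USD = 2.05%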